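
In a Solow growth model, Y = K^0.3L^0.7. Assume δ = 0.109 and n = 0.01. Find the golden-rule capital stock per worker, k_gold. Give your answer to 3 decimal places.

k_gold ≈ 3.747

The effective depreciation rate is n + δ = 0.01 + 0.109 = 0.119.
Setting f'(k) = n+δ gives 0.3·k^(0.3−1) = 0.119, hence k_gold = (0.3/0.119)^(1/0.7) ≈ 3.7469.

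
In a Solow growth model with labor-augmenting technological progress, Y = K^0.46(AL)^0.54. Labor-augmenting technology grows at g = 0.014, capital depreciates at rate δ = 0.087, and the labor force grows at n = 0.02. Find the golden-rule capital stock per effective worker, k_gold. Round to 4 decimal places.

Break-even investment rate: n + g + δ = 0.02 + 0.014 + 0.087 = 0.121.
Golden rule sets MPK = n+g+δ: 0.46·k^(0.46−1) = 0.121, so k_gold = (0.46/0.121)^(1/0.54) ≈ 11.8583.

k_gold ≈ 11.8583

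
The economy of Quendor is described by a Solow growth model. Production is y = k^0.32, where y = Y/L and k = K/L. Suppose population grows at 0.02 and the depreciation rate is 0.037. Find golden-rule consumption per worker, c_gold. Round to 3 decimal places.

c_gold ≈ 1.531

Break-even investment rate: n + δ = 0.02 + 0.037 = 0.057.
Setting f'(k) = n+δ gives 0.32·k^(0.32−1) = 0.057, hence k_gold = (0.32/0.057)^(1/0.68) ≈ 12.6437.
y_gold = 12.6437^0.32 ≈ 2.2522.
c_gold = y_gold − (n+δ)·k_gold = 2.2522 − 0.057·12.6437 ≈ 1.5315.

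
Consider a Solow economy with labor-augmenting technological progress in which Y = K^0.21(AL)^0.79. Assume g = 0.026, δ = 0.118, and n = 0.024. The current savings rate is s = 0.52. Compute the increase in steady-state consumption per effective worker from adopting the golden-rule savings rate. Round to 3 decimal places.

Δc ≈ 0.190

The effective depreciation rate is n + g + δ = 0.024 + 0.026 + 0.118 = 0.168.
Current steady state (s = 0.52): k* = (0.52/0.168)^(1/0.79) ≈ 4.1796, y* = 4.1796^0.21 ≈ 1.3503, c* = (1−0.52)·1.3503 ≈ 0.6482.
Golden rule sets MPK = n+g+δ: 0.21·k^(0.21−1) = 0.168, so k_gold = (0.21/0.168)^(1/0.79) ≈ 1.3264.
y_gold = 1.3264^0.21 ≈ 1.0611, c_gold = y_gold − 0.168·k_gold ≈ 0.8383.
Gain: Δc = 0.8383 − 0.6482 ≈ 0.1901.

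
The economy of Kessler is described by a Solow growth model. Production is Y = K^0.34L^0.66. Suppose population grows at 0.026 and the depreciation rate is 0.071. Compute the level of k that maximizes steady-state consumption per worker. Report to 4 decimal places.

n + δ = 0.026 + 0.071 = 0.097.
At the golden rule the marginal product of capital equals n+δ: 0.34·k^(0.34−1) = 0.097. Solving, k_gold = (0.34/0.097)^(1/0.66) ≈ 6.6883.

k_gold ≈ 6.6883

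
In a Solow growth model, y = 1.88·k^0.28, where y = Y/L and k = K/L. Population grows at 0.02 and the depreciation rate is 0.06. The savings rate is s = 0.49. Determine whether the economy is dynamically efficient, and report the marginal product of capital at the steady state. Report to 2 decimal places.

Capital per worker breaks even when investment replaces (n + δ)·k; here n + δ = 0.08.
Steady-state k*: s·A·k^0.28 = 0.08·k gives k* = (0.49·1.88/0.08)^(1/0.72) ≈ 29.7836.
MPK = 0.28·1.88·29.7836^(-0.72) ≈ 0.0457.
MPK < n+δ = 0.08, so the economy is dynamically inefficient (over-saving).

dynamically inefficient; MPK ≈ 0.05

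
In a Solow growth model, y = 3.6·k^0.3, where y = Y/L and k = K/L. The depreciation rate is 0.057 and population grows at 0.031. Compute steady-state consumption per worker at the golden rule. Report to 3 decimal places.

Capital per worker breaks even when investment replaces (n + δ)·k; here n + δ = 0.088.
Setting f'(k) = n+δ gives 0.3·3.6·k^(0.3−1) = 0.088, hence k_gold = (0.3·3.6/0.088)^(1/0.7) ≈ 35.9443.
y_gold = 3.6·35.9443^0.3 ≈ 10.5437.
c_gold = y_gold − (n+δ)·k_gold = 10.5437 − 0.088·35.9443 ≈ 7.3806.

c_gold ≈ 7.381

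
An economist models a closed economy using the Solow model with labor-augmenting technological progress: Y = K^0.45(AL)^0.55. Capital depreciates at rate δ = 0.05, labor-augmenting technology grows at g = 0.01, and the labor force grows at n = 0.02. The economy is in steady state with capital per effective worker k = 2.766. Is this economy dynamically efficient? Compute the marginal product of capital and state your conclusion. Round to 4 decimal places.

dynamically efficient; MPK ≈ 0.2572

The effective depreciation rate is n + g + δ = 0.02 + 0.01 + 0.05 = 0.08.
MPK = 0.45·k^(0.45−1) = 0.45·2.766^(-0.55) ≈ 0.2572.
MPK > 0.08, so the economy is dynamically efficient (under-saving).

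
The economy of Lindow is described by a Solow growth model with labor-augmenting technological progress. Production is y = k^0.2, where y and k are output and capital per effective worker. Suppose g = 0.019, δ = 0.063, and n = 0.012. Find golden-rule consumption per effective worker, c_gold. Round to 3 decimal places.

Break-even investment rate: n + g + δ = 0.012 + 0.019 + 0.063 = 0.094.
Golden rule sets MPK = n+g+δ: 0.2·k^(0.2−1) = 0.094, so k_gold = (0.2/0.094)^(1/0.8) ≈ 2.5697.
y_gold = 2.5697^0.2 ≈ 1.2077.
c_gold = y_gold − (n+g+δ)·k_gold = 1.2077 − 0.094·2.5697 ≈ 0.9662.

c_gold ≈ 0.966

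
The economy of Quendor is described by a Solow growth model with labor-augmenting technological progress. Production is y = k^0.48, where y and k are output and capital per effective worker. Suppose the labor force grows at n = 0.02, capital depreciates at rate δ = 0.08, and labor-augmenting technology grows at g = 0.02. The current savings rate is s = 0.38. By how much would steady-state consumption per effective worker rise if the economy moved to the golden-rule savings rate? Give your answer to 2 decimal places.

n + g + δ = 0.02 + 0.02 + 0.08 = 0.12.
Current steady state (s = 0.38): k* = (0.38/0.12)^(1/0.52) ≈ 9.1769, y* = 9.1769^0.48 ≈ 2.8980, c* = (1−0.38)·2.8980 ≈ 1.7967.
At the golden rule the marginal product of capital equals n+g+δ: 0.48·k^(0.48−1) = 0.12. Solving, k_gold = (0.48/0.12)^(1/0.52) ≈ 14.3816.
y_gold = 14.3816^0.48 ≈ 3.5954, c_gold = y_gold − 0.12·k_gold ≈ 1.8696.
Gain: Δc = 1.8696 − 1.7967 ≈ 0.0729.

Δc ≈ 0.07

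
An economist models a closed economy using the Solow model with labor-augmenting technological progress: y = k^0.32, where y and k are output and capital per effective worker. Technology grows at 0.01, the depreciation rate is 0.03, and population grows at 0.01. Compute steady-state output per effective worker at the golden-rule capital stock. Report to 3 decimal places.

n + g + δ = 0.01 + 0.01 + 0.03 = 0.05.
At the golden rule the marginal product of capital equals n+g+δ: 0.32·k^(0.32−1) = 0.05. Solving, k_gold = (0.32/0.05)^(1/0.68) ≈ 15.3306.
Output: y_gold = k_gold^0.32 = 15.3306^0.32 ≈ 2.3954.

y_gold ≈ 2.395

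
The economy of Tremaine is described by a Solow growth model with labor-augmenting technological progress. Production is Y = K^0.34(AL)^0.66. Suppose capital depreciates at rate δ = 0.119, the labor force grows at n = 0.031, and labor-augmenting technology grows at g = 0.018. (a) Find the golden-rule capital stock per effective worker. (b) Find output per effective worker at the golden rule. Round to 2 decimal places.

n + g + δ = 0.031 + 0.018 + 0.119 = 0.168.
Golden rule sets MPK = n+g+δ: 0.34·k^(0.34−1) = 0.168, so k_gold = (0.34/0.168)^(1/0.66) ≈ 2.9100.
y_gold = 2.9100^0.34 ≈ 1.4379.

(a) k_gold ≈ 2.91; (b) y_gold ≈ 1.44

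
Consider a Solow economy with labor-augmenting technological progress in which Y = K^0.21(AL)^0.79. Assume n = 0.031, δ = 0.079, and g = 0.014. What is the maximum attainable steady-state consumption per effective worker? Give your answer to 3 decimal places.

n + g + δ = 0.031 + 0.014 + 0.079 = 0.124.
Setting f'(k) = n+g+δ gives 0.21·k^(0.21−1) = 0.124, hence k_gold = (0.21/0.124)^(1/0.79) ≈ 1.9481.
y_gold = 1.9481^0.21 ≈ 1.1503.
c_gold = y_gold − (n+g+δ)·k_gold = 1.1503 − 0.124·1.9481 ≈ 0.9088.

c_gold ≈ 0.909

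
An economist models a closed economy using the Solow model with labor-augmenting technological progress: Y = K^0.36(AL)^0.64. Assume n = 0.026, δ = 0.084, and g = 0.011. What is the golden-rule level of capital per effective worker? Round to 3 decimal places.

k_gold ≈ 5.494

Break-even investment rate: n + g + δ = 0.026 + 0.011 + 0.084 = 0.121.
Golden rule sets MPK = n+g+δ: 0.36·k^(0.36−1) = 0.121, so k_gold = (0.36/0.121)^(1/0.64) ≈ 5.4938.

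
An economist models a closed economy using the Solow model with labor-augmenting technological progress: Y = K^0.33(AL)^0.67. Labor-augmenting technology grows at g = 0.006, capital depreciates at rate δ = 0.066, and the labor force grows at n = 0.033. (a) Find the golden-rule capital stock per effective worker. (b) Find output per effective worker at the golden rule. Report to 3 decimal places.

n + g + δ = 0.033 + 0.006 + 0.066 = 0.105.
Maximizing c = f(k) − (n+g+δ)·k gives f'(k) = n+g+δ, i.e. 0.33·k^(0.33−1) = 0.105, so k_gold = (0.33/0.105)^(1/0.67) ≈ 5.5243.
y_gold = 5.5243^0.33 ≈ 1.7577.

(a) k_gold ≈ 5.524; (b) y_gold ≈ 1.758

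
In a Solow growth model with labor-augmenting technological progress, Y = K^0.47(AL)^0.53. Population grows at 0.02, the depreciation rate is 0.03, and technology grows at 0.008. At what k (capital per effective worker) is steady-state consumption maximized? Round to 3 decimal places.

k_gold ≈ 51.817

The effective depreciation rate is n + g + δ = 0.02 + 0.008 + 0.03 = 0.058.
Setting f'(k) = n+g+δ gives 0.47·k^(0.47−1) = 0.058, hence k_gold = (0.47/0.058)^(1/0.53) ≈ 51.8169.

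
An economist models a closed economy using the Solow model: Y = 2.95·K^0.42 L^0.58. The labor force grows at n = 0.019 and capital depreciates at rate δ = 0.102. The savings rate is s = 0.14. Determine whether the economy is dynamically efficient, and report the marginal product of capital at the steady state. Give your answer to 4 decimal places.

dynamically efficient; MPK ≈ 0.3630

The effective depreciation rate is n + δ = 0.019 + 0.102 = 0.121.
Steady-state k*: s·A·k^0.42 = 0.121·k gives k* = (0.14·2.95/0.121)^(1/0.58) ≈ 8.3033.
MPK = 0.42·2.95·8.3033^(-0.58) ≈ 0.3630.
MPK > n+δ = 0.121, so the economy is dynamically efficient (under-saving).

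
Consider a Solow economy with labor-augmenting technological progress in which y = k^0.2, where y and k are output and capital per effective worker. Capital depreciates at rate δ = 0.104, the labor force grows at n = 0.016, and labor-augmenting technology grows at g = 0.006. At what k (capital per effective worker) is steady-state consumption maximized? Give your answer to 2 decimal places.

Break-even investment rate: n + g + δ = 0.016 + 0.006 + 0.104 = 0.126.
At the golden rule the marginal product of capital equals n+g+δ: 0.2·k^(0.2−1) = 0.126. Solving, k_gold = (0.2/0.126)^(1/0.8) ≈ 1.7817.

k_gold ≈ 1.78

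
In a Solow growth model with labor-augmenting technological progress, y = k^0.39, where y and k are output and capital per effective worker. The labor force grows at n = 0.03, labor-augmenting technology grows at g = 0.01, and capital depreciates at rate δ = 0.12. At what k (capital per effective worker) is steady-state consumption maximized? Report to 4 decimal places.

Capital per effective worker breaks even when investment replaces (n + g + δ)·k; here n + g + δ = 0.16.
Setting f'(k) = n+g+δ gives 0.39·k^(0.39−1) = 0.16, hence k_gold = (0.39/0.16)^(1/0.61) ≈ 4.3086.

k_gold ≈ 4.3086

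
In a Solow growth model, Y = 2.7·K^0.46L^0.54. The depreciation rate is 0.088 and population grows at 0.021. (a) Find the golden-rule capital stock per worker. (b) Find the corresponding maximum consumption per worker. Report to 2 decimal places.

(a) k_gold ≈ 90.54; (b) c_gold ≈ 11.59

Break-even investment rate: n + δ = 0.021 + 0.088 = 0.109.
At the golden rule the marginal product of capital equals n+δ: 0.46·2.7·k^(0.46−1) = 0.109. Solving, k_gold = (0.46·2.7/0.109)^(1/0.54) ≈ 90.5405.
y_gold = 2.7·90.5405^0.46 ≈ 21.4542; c_gold = y_gold − 0.109·k_gold ≈ 11.5852.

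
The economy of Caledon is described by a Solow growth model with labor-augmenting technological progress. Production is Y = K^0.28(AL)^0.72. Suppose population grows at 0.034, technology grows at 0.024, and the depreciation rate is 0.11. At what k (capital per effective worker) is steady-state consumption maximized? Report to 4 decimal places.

k_gold ≈ 2.0329

n + g + δ = 0.034 + 0.024 + 0.11 = 0.168.
Setting f'(k) = n+g+δ gives 0.28·k^(0.28−1) = 0.168, hence k_gold = (0.28/0.168)^(1/0.72) ≈ 2.0329.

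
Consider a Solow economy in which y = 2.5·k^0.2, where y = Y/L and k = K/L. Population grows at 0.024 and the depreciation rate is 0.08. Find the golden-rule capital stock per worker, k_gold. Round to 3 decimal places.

n + δ = 0.024 + 0.08 = 0.104.
Maximizing c = f(k) − (n+δ)·k gives f'(k) = n+δ, i.e. 0.2·2.5·k^(0.2−1) = 0.104, so k_gold = (0.2·2.5/0.104)^(1/0.8) ≈ 7.1190.

k_gold ≈ 7.119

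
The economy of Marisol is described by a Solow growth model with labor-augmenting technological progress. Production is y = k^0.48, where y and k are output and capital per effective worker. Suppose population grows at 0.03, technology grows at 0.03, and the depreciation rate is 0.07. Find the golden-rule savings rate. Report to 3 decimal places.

s_gold = 0.480

Capital per effective worker breaks even when investment replaces (n + g + δ)·k; here n + g + δ = 0.13.
At the golden rule MPK = n+g+δ, and in any Cobb-Douglas steady state s = (n+g+δ)·k/y = MPK·k/y = capital's share 0.48.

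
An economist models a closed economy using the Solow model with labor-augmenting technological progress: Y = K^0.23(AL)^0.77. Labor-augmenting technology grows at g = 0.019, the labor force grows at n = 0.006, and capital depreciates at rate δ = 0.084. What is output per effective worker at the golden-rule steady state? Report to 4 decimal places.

y_gold ≈ 1.2499

Capital per effective worker breaks even when investment replaces (n + g + δ)·k; here n + g + δ = 0.109.
Setting f'(k) = n+g+δ gives 0.23·k^(0.23−1) = 0.109, hence k_gold = (0.23/0.109)^(1/0.77) ≈ 2.6374.
Output: y_gold = k_gold^0.23 = 2.6374^0.23 ≈ 1.2499.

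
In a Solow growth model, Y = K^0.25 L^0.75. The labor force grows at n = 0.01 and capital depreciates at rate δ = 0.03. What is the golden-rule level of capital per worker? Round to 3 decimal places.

Break-even investment rate: n + δ = 0.01 + 0.03 = 0.04.
At the golden rule the marginal product of capital equals n+δ: 0.25·k^(0.25−1) = 0.04. Solving, k_gold = (0.25/0.04)^(1/0.75) ≈ 11.5126.

k_gold ≈ 11.513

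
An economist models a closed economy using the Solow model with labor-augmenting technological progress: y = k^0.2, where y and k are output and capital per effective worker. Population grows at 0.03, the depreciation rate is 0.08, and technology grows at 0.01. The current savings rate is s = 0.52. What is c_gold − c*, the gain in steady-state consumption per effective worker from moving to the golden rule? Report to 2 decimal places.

Δc ≈ 0.22

Break-even investment rate: n + g + δ = 0.03 + 0.01 + 0.08 = 0.12.
Current steady state (s = 0.52): k* = (0.52/0.12)^(1/0.8) ≈ 6.2521, y* = 6.2521^0.2 ≈ 1.4428, c* = (1−0.52)·1.4428 ≈ 0.6925.
Golden rule sets MPK = n+g+δ: 0.2·k^(0.2−1) = 0.12, so k_gold = (0.2/0.12)^(1/0.8) ≈ 1.8937.
y_gold = 1.8937^0.2 ≈ 1.1362, c_gold = y_gold − 0.12·k_gold ≈ 0.9090.
Gain: Δc = 0.9090 − 0.6925 ≈ 0.2164.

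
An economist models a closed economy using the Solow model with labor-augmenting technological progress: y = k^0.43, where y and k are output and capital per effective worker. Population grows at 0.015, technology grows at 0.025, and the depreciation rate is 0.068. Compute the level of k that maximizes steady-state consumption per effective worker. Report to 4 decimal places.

k_gold ≈ 11.2904

n + g + δ = 0.015 + 0.025 + 0.068 = 0.108.
Maximizing c = f(k) − (n+g+δ)·k gives f'(k) = n+g+δ, i.e. 0.43·k^(0.43−1) = 0.108, so k_gold = (0.43/0.108)^(1/0.57) ≈ 11.2904.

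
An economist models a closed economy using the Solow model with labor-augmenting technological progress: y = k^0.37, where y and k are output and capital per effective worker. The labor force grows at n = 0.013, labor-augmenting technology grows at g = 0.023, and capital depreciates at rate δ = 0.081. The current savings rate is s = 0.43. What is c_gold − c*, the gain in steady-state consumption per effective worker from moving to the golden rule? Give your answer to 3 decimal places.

Δc ≈ 0.015

Break-even investment rate: n + g + δ = 0.013 + 0.023 + 0.081 = 0.117.
Current steady state (s = 0.43): k* = (0.43/0.117)^(1/0.63) ≈ 7.8936, y* = 7.8936^0.37 ≈ 2.1478, c* = (1−0.43)·2.1478 ≈ 1.2242.
Maximizing c = f(k) − (n+g+δ)·k gives f'(k) = n+g+δ, i.e. 0.37·k^(0.37−1) = 0.117, so k_gold = (0.37/0.117)^(1/0.63) ≈ 6.2184.
y_gold = 6.2184^0.37 ≈ 1.9663, c_gold = y_gold − 0.117·k_gold ≈ 1.2388.
Gain: Δc = 1.2388 − 1.2242 ≈ 0.0146.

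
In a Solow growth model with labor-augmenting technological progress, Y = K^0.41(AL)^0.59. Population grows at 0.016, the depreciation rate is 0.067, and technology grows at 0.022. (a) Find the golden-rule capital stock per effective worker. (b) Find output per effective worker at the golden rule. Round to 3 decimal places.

The effective depreciation rate is n + g + δ = 0.016 + 0.022 + 0.067 = 0.105.
Setting f'(k) = n+g+δ gives 0.41·k^(0.41−1) = 0.105, hence k_gold = (0.41/0.105)^(1/0.59) ≈ 10.0624.
y_gold = 10.0624^0.41 ≈ 2.5770.

(a) k_gold ≈ 10.062; (b) y_gold ≈ 2.577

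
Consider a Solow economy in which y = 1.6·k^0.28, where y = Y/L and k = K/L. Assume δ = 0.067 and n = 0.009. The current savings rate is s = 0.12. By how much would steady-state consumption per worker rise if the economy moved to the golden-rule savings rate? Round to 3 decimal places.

n + δ = 0.009 + 0.067 = 0.076.
Current steady state (s = 0.12): k* = (0.12·1.6/0.076)^(1/0.72) ≈ 3.6225, y* = 1.6·3.6225^0.28 ≈ 2.2943, c* = (1−0.12)·2.2943 ≈ 2.0190.
At the golden rule the marginal product of capital equals n+δ: 0.28·1.6·k^(0.28−1) = 0.076. Solving, k_gold = (0.28·1.6/0.076)^(1/0.72) ≈ 11.7514.
y_gold = 1.6·11.7514^0.28 ≈ 3.1897, c_gold = y_gold − 0.076·k_gold ≈ 2.2966.
Gain: Δc = 2.2966 − 2.0190 ≈ 0.2776.

Δc ≈ 0.278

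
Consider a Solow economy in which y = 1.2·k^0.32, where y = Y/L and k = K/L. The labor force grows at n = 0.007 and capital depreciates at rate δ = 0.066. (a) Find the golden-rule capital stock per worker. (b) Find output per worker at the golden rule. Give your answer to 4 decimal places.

Capital per worker breaks even when investment replaces (n + δ)·k; here n + δ = 0.073.
Maximizing c = f(k) − (n+δ)·k gives f'(k) = n+δ, i.e. 0.32·1.2·k^(0.32−1) = 0.073, so k_gold = (0.32·1.2/0.073)^(1/0.68) ≈ 11.4896.
y_gold = 1.2·11.4896^0.32 ≈ 2.6211.

(a) k_gold ≈ 11.4896; (b) y_gold ≈ 2.6211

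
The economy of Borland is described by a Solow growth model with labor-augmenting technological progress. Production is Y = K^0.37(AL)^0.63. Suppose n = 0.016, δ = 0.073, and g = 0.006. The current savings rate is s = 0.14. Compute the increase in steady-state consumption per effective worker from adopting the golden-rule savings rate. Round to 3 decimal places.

Δc ≈ 0.320

n + g + δ = 0.016 + 0.006 + 0.073 = 0.095.
Current steady state (s = 0.14): k* = (0.14/0.095)^(1/0.63) ≈ 1.8506, y* = 1.8506^0.37 ≈ 1.2558, c* = (1−0.14)·1.2558 ≈ 1.0799.
Maximizing c = f(k) − (n+g+δ)·k gives f'(k) = n+g+δ, i.e. 0.37·k^(0.37−1) = 0.095, so k_gold = (0.37/0.095)^(1/0.63) ≈ 8.6550.
y_gold = 8.6550^0.37 ≈ 2.2222, c_gold = y_gold − 0.095·k_gold ≈ 1.4000.
Gain: Δc = 1.4000 − 1.0799 ≈ 0.3201.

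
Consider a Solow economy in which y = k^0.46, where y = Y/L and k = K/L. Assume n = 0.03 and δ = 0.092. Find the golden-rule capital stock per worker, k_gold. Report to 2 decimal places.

Break-even investment rate: n + δ = 0.03 + 0.092 = 0.122.
At the golden rule the marginal product of capital equals n+δ: 0.46·k^(0.46−1) = 0.122. Solving, k_gold = (0.46/0.122)^(1/0.54) ≈ 11.6789.

k_gold ≈ 11.68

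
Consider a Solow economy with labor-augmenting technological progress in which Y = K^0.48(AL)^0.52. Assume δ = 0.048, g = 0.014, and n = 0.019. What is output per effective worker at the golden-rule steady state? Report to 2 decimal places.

The effective depreciation rate is n + g + δ = 0.019 + 0.014 + 0.048 = 0.081.
At the golden rule the marginal product of capital equals n+g+δ: 0.48·k^(0.48−1) = 0.081. Solving, k_gold = (0.48/0.081)^(1/0.52) ≈ 30.6245.
Output: y_gold = k_gold^0.48 = 30.6245^0.48 ≈ 5.1679.

y_gold ≈ 5.17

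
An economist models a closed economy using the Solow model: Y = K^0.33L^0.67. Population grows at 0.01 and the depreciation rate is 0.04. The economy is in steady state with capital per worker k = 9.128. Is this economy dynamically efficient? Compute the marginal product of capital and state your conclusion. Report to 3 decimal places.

dynamically efficient; MPK ≈ 0.075

Break-even investment rate: n + δ = 0.01 + 0.04 = 0.05.
MPK = 0.33·k^(0.33−1) = 0.33·9.128^(-0.67) ≈ 0.0750.
MPK > 0.05, so the economy is dynamically efficient (under-saving).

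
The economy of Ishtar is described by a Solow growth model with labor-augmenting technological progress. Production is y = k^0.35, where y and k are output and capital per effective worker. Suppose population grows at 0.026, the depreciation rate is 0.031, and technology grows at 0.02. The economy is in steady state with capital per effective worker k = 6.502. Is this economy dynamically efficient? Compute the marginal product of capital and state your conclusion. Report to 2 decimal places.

Break-even investment rate: n + g + δ = 0.026 + 0.02 + 0.031 = 0.077.
MPK = 0.35·k^(0.35−1) = 0.35·6.502^(-0.65) ≈ 0.1037.
MPK > 0.077, so the economy is dynamically efficient (under-saving).

dynamically efficient; MPK ≈ 0.10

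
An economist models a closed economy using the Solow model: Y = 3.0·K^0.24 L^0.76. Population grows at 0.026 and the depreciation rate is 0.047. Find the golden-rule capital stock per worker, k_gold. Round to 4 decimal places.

The effective depreciation rate is n + δ = 0.026 + 0.047 = 0.073.
Golden rule sets MPK = n+δ: 0.24·3.0·k^(0.24−1) = 0.073, so k_gold = (0.24·3.0/0.073)^(1/0.76) ≈ 20.3192.

k_gold ≈ 20.3192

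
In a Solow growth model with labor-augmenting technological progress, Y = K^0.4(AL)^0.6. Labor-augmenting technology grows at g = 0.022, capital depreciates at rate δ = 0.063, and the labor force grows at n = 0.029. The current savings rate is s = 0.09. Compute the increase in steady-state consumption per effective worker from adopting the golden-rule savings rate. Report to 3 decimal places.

Capital per effective worker breaks even when investment replaces (n + g + δ)·k; here n + g + δ = 0.114.
Current steady state (s = 0.09): k* = (0.09/0.114)^(1/0.6) ≈ 0.6744, y* = 0.6744^0.4 ≈ 0.8542, c* = (1−0.09)·0.8542 ≈ 0.7773.
Setting f'(k) = n+g+δ gives 0.4·k^(0.4−1) = 0.114, hence k_gold = (0.4/0.114)^(1/0.6) ≈ 8.1020.
y_gold = 8.1020^0.4 ≈ 2.3091, c_gold = y_gold − 0.114·k_gold ≈ 1.3854.
Gain: Δc = 1.3854 − 0.7773 ≈ 0.6081.

Δc ≈ 0.608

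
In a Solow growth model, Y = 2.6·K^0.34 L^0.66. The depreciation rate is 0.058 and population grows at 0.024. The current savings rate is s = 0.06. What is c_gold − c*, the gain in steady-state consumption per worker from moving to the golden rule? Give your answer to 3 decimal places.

Capital per worker breaks even when investment replaces (n + δ)·k; here n + δ = 0.082.
Current steady state (s = 0.06): k* = (0.06·2.6/0.082)^(1/0.66) ≈ 2.6497, y* = 2.6·2.6497^0.34 ≈ 3.6213, c* = (1−0.06)·3.6213 ≈ 3.4040.
Golden rule sets MPK = n+δ: 0.34·2.6·k^(0.34−1) = 0.082, so k_gold = (0.34·2.6/0.082)^(1/0.66) ≈ 36.6947.
y_gold = 2.6·36.6947^0.34 ≈ 8.8499, c_gold = y_gold − 0.082·k_gold ≈ 5.8409.
Gain: Δc = 5.8409 − 3.4040 ≈ 2.4369.

Δc ≈ 2.437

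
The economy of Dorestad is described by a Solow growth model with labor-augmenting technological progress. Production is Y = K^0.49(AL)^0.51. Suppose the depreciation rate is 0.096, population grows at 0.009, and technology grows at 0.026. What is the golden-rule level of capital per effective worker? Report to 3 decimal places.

Break-even investment rate: n + g + δ = 0.009 + 0.026 + 0.096 = 0.131.
Setting f'(k) = n+g+δ gives 0.49·k^(0.49−1) = 0.131, hence k_gold = (0.49/0.131)^(1/0.51) ≈ 13.2856.

k_gold ≈ 13.286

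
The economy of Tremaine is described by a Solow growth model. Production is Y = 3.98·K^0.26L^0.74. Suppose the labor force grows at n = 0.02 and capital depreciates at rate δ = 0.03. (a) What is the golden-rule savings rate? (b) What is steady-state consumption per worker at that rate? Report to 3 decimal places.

(a) s_gold = 0.260; (b) c_gold ≈ 8.540

Break-even investment rate: n + δ = 0.02 + 0.03 = 0.05.
For Cobb-Douglas, s_gold equals capital's share: s_gold = 0.26.
Maximizing c = f(k) − (n+δ)·k gives f'(k) = n+δ, i.e. 0.26·3.98·k^(0.26−1) = 0.05, so k_gold = (0.26·3.98/0.05)^(1/0.74) ≈ 60.0102.
y_gold = 3.98·60.0102^0.26 ≈ 11.5404; c_gold = (1−0.26)·y_gold ≈ 8.5399.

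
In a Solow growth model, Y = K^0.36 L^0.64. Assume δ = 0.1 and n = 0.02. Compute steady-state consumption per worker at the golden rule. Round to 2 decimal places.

n + δ = 0.02 + 0.1 = 0.12.
At the golden rule the marginal product of capital equals n+δ: 0.36·k^(0.36−1) = 0.12. Solving, k_gold = (0.36/0.12)^(1/0.64) ≈ 5.5655.
y_gold = 5.5655^0.36 ≈ 1.8552.
c_gold = y_gold − (n+δ)·k_gold = 1.8552 − 0.12·5.5655 ≈ 1.1873.

c_gold ≈ 1.19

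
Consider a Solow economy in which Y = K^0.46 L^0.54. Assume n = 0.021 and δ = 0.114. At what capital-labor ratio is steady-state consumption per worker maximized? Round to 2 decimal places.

k_gold ≈ 9.68

n + δ = 0.021 + 0.114 = 0.135.
Golden rule sets MPK = n+δ: 0.46·k^(0.46−1) = 0.135, so k_gold = (0.46/0.135)^(1/0.54) ≈ 9.6821.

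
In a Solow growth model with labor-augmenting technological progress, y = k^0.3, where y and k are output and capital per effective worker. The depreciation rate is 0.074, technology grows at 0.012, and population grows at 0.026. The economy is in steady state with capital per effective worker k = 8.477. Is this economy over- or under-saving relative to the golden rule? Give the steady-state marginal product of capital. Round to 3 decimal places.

over-saving; MPK ≈ 0.067

The effective depreciation rate is n + g + δ = 0.026 + 0.012 + 0.074 = 0.112.
MPK = 0.3·k^(0.3−1) = 0.3·8.477^(-0.7) ≈ 0.0672.
MPK < 0.112, so the economy is dynamically inefficient (over-saving).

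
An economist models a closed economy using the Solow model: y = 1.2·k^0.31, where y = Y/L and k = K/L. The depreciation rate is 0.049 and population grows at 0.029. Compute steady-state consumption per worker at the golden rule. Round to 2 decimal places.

Capital per worker breaks even when investment replaces (n + δ)·k; here n + δ = 0.078.
Maximizing c = f(k) − (n+δ)·k gives f'(k) = n+δ, i.e. 0.31·1.2·k^(0.31−1) = 0.078, so k_gold = (0.31·1.2/0.078)^(1/0.69) ≈ 9.6218.
y_gold = 1.2·9.6218^0.31 ≈ 2.4210.
c_gold = y_gold − (n+δ)·k_gold = 2.4210 − 0.078·9.6218 ≈ 1.6705.

c_gold ≈ 1.67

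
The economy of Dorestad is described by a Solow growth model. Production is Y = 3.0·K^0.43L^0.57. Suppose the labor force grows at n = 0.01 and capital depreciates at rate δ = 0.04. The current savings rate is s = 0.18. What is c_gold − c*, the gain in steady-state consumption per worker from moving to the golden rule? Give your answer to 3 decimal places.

Δc ≈ 5.047

Capital per worker breaks even when investment replaces (n + δ)·k; here n + δ = 0.05.
Current steady state (s = 0.18): k* = (0.18·3.0/0.05)^(1/0.57) ≈ 65.0166, y* = 3.0·65.0166^0.43 ≈ 18.0602, c* = (1−0.18)·18.0602 ≈ 14.8093.
Golden rule sets MPK = n+δ: 0.43·3.0·k^(0.43−1) = 0.05, so k_gold = (0.43·3.0/0.05)^(1/0.57) ≈ 299.5890.
y_gold = 3.0·299.5890^0.43 ≈ 34.8359, c_gold = y_gold − 0.05·k_gold ≈ 19.8565.
Gain: Δc = 19.8565 − 14.8093 ≈ 5.0471.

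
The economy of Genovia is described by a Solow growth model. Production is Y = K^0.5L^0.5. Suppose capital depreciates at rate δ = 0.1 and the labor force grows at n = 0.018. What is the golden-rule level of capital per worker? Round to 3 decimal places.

Capital per worker breaks even when investment replaces (n + δ)·k; here n + δ = 0.118.
Maximizing c = f(k) − (n+δ)·k gives f'(k) = n+δ, i.e. 0.5·k^(0.5−1) = 0.118, so k_gold = (0.5/0.118)^(1/0.5) ≈ 17.9546.

k_gold ≈ 17.955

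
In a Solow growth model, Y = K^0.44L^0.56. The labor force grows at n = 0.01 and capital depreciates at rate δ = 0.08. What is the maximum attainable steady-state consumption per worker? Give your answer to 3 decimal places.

c_gold ≈ 1.949

n + δ = 0.01 + 0.08 = 0.09.
Golden rule sets MPK = n+δ: 0.44·k^(0.44−1) = 0.09, so k_gold = (0.44/0.09)^(1/0.56) ≈ 17.0111.
y_gold = 17.0111^0.44 ≈ 3.4795.
c_gold = y_gold − (n+δ)·k_gold = 3.4795 − 0.09·17.0111 ≈ 1.9485.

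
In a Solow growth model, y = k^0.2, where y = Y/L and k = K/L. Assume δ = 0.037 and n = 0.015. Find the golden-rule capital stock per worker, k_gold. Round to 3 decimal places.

n + δ = 0.015 + 0.037 = 0.052.
Golden rule sets MPK = n+δ: 0.2·k^(0.2−1) = 0.052, so k_gold = (0.2/0.052)^(1/0.8) ≈ 5.3862.

k_gold ≈ 5.386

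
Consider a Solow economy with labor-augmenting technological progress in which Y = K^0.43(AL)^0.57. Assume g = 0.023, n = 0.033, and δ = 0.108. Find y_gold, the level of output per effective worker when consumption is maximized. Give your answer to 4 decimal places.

y_gold ≈ 2.0692

Capital per effective worker breaks even when investment replaces (n + g + δ)·k; here n + g + δ = 0.164.
Setting f'(k) = n+g+δ gives 0.43·k^(0.43−1) = 0.164, hence k_gold = (0.43/0.164)^(1/0.57) ≈ 5.4254.
Output: y_gold = k_gold^0.43 = 5.4254^0.43 ≈ 2.0692.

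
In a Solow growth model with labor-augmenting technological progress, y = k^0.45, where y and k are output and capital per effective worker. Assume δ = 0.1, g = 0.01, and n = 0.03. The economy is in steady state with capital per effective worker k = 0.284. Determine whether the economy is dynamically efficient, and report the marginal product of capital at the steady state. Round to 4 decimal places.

dynamically efficient; MPK ≈ 0.8993

Break-even investment rate: n + g + δ = 0.03 + 0.01 + 0.1 = 0.14.
MPK = 0.45·k^(0.45−1) = 0.45·0.284^(-0.55) ≈ 0.8993.
MPK > 0.14, so the economy is dynamically efficient (under-saving).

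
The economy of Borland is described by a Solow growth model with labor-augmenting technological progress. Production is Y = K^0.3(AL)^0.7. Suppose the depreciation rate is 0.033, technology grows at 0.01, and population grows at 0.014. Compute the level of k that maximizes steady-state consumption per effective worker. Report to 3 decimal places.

k_gold ≈ 10.724

n + g + δ = 0.014 + 0.01 + 0.033 = 0.057.
Maximizing c = f(k) − (n+g+δ)·k gives f'(k) = n+g+δ, i.e. 0.3·k^(0.3−1) = 0.057, so k_gold = (0.3/0.057)^(1/0.7) ≈ 10.7239.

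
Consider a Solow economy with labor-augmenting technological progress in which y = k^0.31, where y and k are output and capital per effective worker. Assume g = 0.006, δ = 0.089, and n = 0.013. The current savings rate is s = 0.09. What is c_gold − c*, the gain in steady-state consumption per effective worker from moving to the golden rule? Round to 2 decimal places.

Δc ≈ 0.27

The effective depreciation rate is n + g + δ = 0.013 + 0.006 + 0.089 = 0.108.
Current steady state (s = 0.09): k* = (0.09/0.108)^(1/0.69) ≈ 0.7678, y* = 0.7678^0.31 ≈ 0.9214, c* = (1−0.09)·0.9214 ≈ 0.8384.
Golden rule sets MPK = n+g+δ: 0.31·k^(0.31−1) = 0.108, so k_gold = (0.31/0.108)^(1/0.69) ≈ 4.6098.
y_gold = 4.6098^0.31 ≈ 1.6060, c_gold = y_gold − 0.108·k_gold ≈ 1.1081.
Gain: Δc = 1.1081 − 0.8384 ≈ 0.2697.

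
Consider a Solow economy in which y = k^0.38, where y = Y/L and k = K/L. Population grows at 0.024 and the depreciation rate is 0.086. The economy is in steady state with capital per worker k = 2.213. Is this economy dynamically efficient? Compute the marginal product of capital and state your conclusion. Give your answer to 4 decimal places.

n + δ = 0.024 + 0.086 = 0.11.
MPK = 0.38·k^(0.38−1) = 0.38·2.213^(-0.62) ≈ 0.2322.
MPK > 0.11, so the economy is dynamically efficient (under-saving).

dynamically efficient; MPK ≈ 0.2322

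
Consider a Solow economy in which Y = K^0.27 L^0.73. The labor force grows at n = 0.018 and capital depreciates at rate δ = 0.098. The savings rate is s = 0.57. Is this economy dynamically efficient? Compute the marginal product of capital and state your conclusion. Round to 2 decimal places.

dynamically inefficient; MPK ≈ 0.05

The effective depreciation rate is n + δ = 0.018 + 0.098 = 0.116.
Steady-state k*: s·k^0.27 = 0.116·k gives k* = (0.57/0.116)^(1/0.73) ≈ 8.8541.
MPK = 0.27·8.8541^(-0.73) ≈ 0.0549.
MPK < n+δ = 0.116, so the economy is dynamically inefficient (over-saving).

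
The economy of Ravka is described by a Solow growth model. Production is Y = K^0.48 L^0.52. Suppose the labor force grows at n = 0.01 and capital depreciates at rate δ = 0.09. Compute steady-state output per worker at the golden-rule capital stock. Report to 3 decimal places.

y_gold ≈ 4.254

The effective depreciation rate is n + δ = 0.01 + 0.09 = 0.1.
Maximizing c = f(k) − (n+δ)·k gives f'(k) = n+δ, i.e. 0.48·k^(0.48−1) = 0.1, so k_gold = (0.48/0.1)^(1/0.52) ≈ 20.4211.
Output: y_gold = k_gold^0.48 = 20.4211^0.48 ≈ 4.2544.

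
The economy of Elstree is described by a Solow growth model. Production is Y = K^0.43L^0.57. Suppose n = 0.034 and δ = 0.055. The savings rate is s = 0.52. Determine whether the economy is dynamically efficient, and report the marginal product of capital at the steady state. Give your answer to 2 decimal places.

Capital per worker breaks even when investment replaces (n + δ)·k; here n + δ = 0.089.
Steady-state k*: s·k^0.43 = 0.089·k gives k* = (0.52/0.089)^(1/0.57) ≈ 22.1277.
MPK = 0.43·22.1277^(-0.57) ≈ 0.0736.
MPK < n+δ = 0.089, so the economy is dynamically inefficient (over-saving).

dynamically inefficient; MPK ≈ 0.07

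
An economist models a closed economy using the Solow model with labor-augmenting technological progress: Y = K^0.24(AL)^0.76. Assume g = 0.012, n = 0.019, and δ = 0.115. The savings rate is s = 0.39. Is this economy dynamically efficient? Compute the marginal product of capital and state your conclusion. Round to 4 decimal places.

dynamically inefficient; MPK ≈ 0.0898

The effective depreciation rate is n + g + δ = 0.019 + 0.012 + 0.115 = 0.146.
Steady-state k*: s·k^0.24 = 0.146·k gives k* = (0.39/0.146)^(1/0.76) ≈ 3.6430.
MPK = 0.24·3.6430^(-0.76) ≈ 0.0898.
MPK < n+g+δ = 0.146, so the economy is dynamically inefficient (over-saving).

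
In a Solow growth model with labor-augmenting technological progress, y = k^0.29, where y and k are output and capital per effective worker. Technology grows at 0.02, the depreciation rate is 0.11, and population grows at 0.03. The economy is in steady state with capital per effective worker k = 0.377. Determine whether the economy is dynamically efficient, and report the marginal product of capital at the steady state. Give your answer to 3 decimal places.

The effective depreciation rate is n + g + δ = 0.03 + 0.02 + 0.11 = 0.16.
MPK = 0.29·k^(0.29−1) = 0.29·0.377^(-0.71) ≈ 0.5797.
MPK > 0.16, so the economy is dynamically efficient (under-saving).

dynamically efficient; MPK ≈ 0.580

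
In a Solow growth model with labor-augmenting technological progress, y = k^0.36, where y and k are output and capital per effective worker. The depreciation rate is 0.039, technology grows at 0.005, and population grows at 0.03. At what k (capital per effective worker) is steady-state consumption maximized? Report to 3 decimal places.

n + g + δ = 0.03 + 0.005 + 0.039 = 0.074.
At the golden rule the marginal product of capital equals n+g+δ: 0.36·k^(0.36−1) = 0.074. Solving, k_gold = (0.36/0.074)^(1/0.64) ≈ 11.8454.

k_gold ≈ 11.845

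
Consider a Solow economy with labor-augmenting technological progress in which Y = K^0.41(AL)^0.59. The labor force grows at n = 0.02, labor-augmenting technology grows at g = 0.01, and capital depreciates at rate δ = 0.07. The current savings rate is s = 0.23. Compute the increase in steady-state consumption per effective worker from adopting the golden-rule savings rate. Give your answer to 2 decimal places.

Break-even investment rate: n + g + δ = 0.02 + 0.01 + 0.07 = 0.1.
Current steady state (s = 0.23): k* = (0.23/0.1)^(1/0.59) ≈ 4.1030, y* = 4.1030^0.41 ≈ 1.7839, c* = (1−0.23)·1.7839 ≈ 1.3736.
Maximizing c = f(k) − (n+g+δ)·k gives f'(k) = n+g+δ, i.e. 0.41·k^(0.41−1) = 0.1, so k_gold = (0.41/0.1)^(1/0.59) ≈ 10.9299.
y_gold = 10.9299^0.41 ≈ 2.6658, c_gold = y_gold − 0.1·k_gold ≈ 1.5728.
Gain: Δc = 1.5728 − 1.3736 ≈ 0.1992.

Δc ≈ 0.20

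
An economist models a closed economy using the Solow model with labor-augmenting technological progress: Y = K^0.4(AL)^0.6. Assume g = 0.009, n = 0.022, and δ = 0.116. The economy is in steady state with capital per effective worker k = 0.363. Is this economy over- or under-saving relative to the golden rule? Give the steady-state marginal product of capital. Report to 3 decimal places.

under-saving; MPK ≈ 0.735

Break-even investment rate: n + g + δ = 0.022 + 0.009 + 0.116 = 0.147.
MPK = 0.4·k^(0.4−1) = 0.4·0.363^(-0.6) ≈ 0.7347.
MPK > 0.147, so the economy is dynamically efficient (under-saving).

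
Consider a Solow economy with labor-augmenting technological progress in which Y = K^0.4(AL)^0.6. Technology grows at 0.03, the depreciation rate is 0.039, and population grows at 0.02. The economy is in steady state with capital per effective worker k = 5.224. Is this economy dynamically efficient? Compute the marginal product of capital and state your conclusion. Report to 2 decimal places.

dynamically efficient; MPK ≈ 0.15

Capital per effective worker breaks even when investment replaces (n + g + δ)·k; here n + g + δ = 0.089.
MPK = 0.4·k^(0.4−1) = 0.4·5.224^(-0.6) ≈ 0.1483.
MPK > 0.089, so the economy is dynamically efficient (under-saving).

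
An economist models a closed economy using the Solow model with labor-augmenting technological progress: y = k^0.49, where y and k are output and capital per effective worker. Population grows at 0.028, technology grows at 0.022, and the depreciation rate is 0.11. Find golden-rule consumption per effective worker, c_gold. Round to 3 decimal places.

c_gold ≈ 1.495

Capital per effective worker breaks even when investment replaces (n + g + δ)·k; here n + g + δ = 0.16.
Setting f'(k) = n+g+δ gives 0.49·k^(0.49−1) = 0.16, hence k_gold = (0.49/0.16)^(1/0.51) ≈ 8.9762.
y_gold = 8.9762^0.49 ≈ 2.9310.
c_gold = y_gold − (n+g+δ)·k_gold = 2.9310 − 0.16·8.9762 ≈ 1.4948.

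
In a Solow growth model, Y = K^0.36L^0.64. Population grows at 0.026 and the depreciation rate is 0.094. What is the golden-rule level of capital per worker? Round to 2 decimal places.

Capital per worker breaks even when investment replaces (n + δ)·k; here n + δ = 0.12.
Golden rule sets MPK = n+δ: 0.36·k^(0.36−1) = 0.12, so k_gold = (0.36/0.12)^(1/0.64) ≈ 5.5655.

k_gold ≈ 5.57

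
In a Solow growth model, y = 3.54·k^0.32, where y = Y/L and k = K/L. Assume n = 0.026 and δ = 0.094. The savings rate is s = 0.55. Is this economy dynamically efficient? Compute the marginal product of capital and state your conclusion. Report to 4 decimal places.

The effective depreciation rate is n + δ = 0.026 + 0.094 = 0.12.
Steady-state k*: s·A·k^0.32 = 0.12·k gives k* = (0.55·3.54/0.12)^(1/0.68) ≈ 60.2120.
MPK = 0.32·3.54·60.2120^(-0.68) ≈ 0.0698.
MPK < n+δ = 0.12, so the economy is dynamically inefficient (over-saving).

dynamically inefficient; MPK ≈ 0.0698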